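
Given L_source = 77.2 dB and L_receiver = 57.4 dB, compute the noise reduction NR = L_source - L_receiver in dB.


NR = L_source - L_receiver (difference between source and receiving room levels)
NR = 77.2 - 57.4 = 19.8 dB


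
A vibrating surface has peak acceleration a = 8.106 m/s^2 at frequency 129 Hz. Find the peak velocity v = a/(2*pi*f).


omega = 2*pi*f = 2*pi*129 = 810.531 rad/s
v = a / omega = 8.106 / 810.531 = 0.010001 m/s


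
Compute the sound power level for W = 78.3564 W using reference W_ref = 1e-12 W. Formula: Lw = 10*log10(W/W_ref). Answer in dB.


W / W_ref = 78.3564 / 1e-12 = 7.83564e+13
Lw = 10 * log10(7.83564e+13) = 138.94 dB


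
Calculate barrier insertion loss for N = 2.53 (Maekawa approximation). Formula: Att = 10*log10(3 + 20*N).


3 + 20*N = 3 + 20*2.53 = 53.6
Att = 10*log10(53.6) = 17.292 dB


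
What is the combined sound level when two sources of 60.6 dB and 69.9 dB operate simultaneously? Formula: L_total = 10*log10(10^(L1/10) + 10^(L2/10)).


10^(60.6/10) = 1.14815e+06
10^(69.9/10) = 9.77237e+06
Sum = 1.14815e+06 + 9.77237e+06 = 1.09205e+07
L_total = 10*log10(1.09205e+07) = 70.382 dB


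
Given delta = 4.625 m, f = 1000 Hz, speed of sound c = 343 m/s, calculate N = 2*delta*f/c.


N = 2*delta*f/c = 2*delta/lambda, where lambda = c/f
lambda = 343 / 1000 = 0.343 m
N = 2 * 4.625 / 0.343 = 26.968


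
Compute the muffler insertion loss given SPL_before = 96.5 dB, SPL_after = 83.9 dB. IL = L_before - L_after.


Insertion loss = SPL without muffler - SPL with muffler
IL = 96.5 - 83.9 = 12.6 dB


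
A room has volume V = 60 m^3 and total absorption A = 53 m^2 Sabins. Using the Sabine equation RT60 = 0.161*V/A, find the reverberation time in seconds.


RT60 = 0.161 * 60 / 53 = 0.18226 s


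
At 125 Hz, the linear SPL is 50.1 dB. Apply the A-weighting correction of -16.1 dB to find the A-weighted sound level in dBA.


A-weighting table: 125 Hz -> -16.1 dB correction
SPL_A = SPL + correction = 50.1 + (-16.1) = 34 dBA


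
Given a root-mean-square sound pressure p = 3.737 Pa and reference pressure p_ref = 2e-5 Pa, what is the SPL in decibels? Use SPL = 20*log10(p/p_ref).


p / p_ref = 3.737 / 2e-5 = 186850
SPL = 20 * log10(186850) = 105.43 dB


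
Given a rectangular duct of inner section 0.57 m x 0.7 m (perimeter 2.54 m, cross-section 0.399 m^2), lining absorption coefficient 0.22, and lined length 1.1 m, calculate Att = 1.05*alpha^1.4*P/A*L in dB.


alpha^1.4 = 0.22^1.4 = 0.120058
Attenuation rate = 1.05 * alpha^1.4 * P / A
= 1.05 * 0.120058 * 2.54 / 0.399 = 0.802493 dB/m
Total Att = 0.802493 * 1.1 = 0.88274 dB


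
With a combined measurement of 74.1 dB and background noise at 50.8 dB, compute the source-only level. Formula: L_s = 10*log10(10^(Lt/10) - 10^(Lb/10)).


10^(74.1/10) = 2.5704e+07
10^(50.8/10) = 120226
Difference = 2.5704e+07 - 120226 = 2.55838e+07
L_source = 10*log10(2.55838e+07) = 74.08 dB


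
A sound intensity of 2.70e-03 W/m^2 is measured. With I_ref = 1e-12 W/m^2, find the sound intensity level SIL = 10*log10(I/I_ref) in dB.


I / I_ref = 2.70e-03 / 1e-12 = 2.7e+09
SIL = 10 * log10(2.7e+09) = 94.314 dB


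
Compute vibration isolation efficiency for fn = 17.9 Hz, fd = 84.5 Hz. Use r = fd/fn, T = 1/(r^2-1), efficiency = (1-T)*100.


r = 84.5 / 17.9 = 4.72067
r^2 - 1 = 4.72067^2 - 1 = 21.2847
T = 1/21.2847 = 0.0469821
Efficiency = (1 - 0.0469821)*100 = 95.302 %


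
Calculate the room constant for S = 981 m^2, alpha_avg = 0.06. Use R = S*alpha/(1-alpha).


R = 981 * 0.06 / (1 - 0.06) = 62.617 m^2


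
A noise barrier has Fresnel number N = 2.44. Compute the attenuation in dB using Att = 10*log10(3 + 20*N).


3 + 20*N = 3 + 20*2.44 = 51.8
Att = 10*log10(51.8) = 17.143 dB


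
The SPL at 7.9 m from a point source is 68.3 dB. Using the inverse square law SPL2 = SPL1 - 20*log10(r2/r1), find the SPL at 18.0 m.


r2/r1 = 18.0/7.9 = 2.27848
Correction = 20*log10(2.27848) = 7.1529 dB
SPL2 = 68.3 - 7.1529 = 61.147 dB


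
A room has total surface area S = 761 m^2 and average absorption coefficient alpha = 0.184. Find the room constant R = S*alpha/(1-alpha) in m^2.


R = 761 * 0.184 / (1 - 0.184) = 171.6 m^2


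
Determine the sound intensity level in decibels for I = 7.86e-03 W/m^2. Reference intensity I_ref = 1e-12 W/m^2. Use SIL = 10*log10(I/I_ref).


I / I_ref = 7.86e-03 / 1e-12 = 7.86e+09
SIL = 10 * log10(7.86e+09) = 98.954 dB


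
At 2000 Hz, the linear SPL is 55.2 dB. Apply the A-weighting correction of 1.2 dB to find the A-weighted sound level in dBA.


A-weighting table: 2000 Hz -> 1.2 dB correction
SPL_A = SPL + correction = 55.2 + (1.2) = 56.4 dBA


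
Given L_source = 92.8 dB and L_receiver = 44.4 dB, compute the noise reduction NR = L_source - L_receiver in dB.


NR = L_source - L_receiver (difference between source and receiving room levels)
NR = 92.8 - 44.4 = 48.4 dB


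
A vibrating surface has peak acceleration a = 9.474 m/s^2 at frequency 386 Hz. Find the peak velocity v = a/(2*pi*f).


omega = 2*pi*f = 2*pi*386 = 2425.31 rad/s
v = a / omega = 9.474 / 2425.31 = 0.0039063 m/s


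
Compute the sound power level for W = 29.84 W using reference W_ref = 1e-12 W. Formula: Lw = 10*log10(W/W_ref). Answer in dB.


W / W_ref = 29.84 / 1e-12 = 2.984e+13
Lw = 10 * log10(2.984e+13) = 134.75 dB


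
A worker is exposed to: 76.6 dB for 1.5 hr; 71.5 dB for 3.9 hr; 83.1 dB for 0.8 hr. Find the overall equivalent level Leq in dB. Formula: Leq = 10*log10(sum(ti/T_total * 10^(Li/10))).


T_total = 1.5 + 3.9 + 0.8 = 6.2 hr
(1.5/6.2) * 10^(76.6/10) = 1.10586e+07
(3.9/6.2) * 10^(71.5/10) = 8.88532e+06
(0.8/6.2) * 10^(83.1/10) = 2.6345e+07
Sum = 1.10586e+07 + 8.88532e+06 + 2.6345e+07 = 4.62889e+07
Leq = 10*log10(4.62889e+07) = 76.655 dB


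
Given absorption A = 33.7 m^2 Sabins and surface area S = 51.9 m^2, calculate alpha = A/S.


Absorption coefficient = absorbed power / incident power
alpha = A / S = 33.7 / 51.9 = 0.64933


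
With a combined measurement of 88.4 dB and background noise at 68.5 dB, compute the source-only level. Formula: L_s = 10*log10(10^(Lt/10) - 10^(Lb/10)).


10^(88.4/10) = 6.91831e+08
10^(68.5/10) = 7.07946e+06
Difference = 6.91831e+08 - 7.07946e+06 = 6.84752e+08
L_source = 10*log10(6.84752e+08) = 88.355 dB


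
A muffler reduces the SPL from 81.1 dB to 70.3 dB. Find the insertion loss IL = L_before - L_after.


Insertion loss = SPL without muffler - SPL with muffler
IL = 81.1 - 70.3 = 10.8 dB


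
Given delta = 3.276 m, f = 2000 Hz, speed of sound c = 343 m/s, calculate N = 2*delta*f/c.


N = 2*delta*f/c = 2*delta/lambda, where lambda = c/f
lambda = 343 / 2000 = 0.1715 m
N = 2 * 3.276 / 0.1715 = 38.204


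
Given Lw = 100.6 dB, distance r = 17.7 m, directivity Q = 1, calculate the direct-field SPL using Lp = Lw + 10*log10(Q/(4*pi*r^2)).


4*pi*r^2 = 4*pi*17.7^2 = 3936.92 m^2
Q / (4*pi*r^2) = 1 / 3936.92 = 0.000254006
Lp = 100.6 + 10*log10(0.000254006) = 64.648 dB


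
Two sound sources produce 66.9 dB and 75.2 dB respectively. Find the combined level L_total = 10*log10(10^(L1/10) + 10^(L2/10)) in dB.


10^(66.9/10) = 4.89779e+06
10^(75.2/10) = 3.31131e+07
Sum = 4.89779e+06 + 3.31131e+07 = 3.80109e+07
L_total = 10*log10(3.80109e+07) = 75.799 dB


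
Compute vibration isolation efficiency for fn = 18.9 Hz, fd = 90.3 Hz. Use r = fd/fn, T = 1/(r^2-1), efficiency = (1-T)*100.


r = 90.3 / 18.9 = 4.77778
r^2 - 1 = 4.77778^2 - 1 = 21.8272
T = 1/21.8272 = 0.0458144
Efficiency = (1 - 0.0458144)*100 = 95.419 %


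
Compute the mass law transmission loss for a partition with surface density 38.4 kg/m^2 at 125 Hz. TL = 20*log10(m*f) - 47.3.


m * f = 38.4 * 125 = 4800
20*log10(4800) = 73.6248 dB
TL = 73.6248 - 47.3 = 26.325 dB


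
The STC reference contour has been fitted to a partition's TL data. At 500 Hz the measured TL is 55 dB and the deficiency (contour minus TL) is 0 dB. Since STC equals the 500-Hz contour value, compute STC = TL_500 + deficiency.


By ASTM E413, STC = value of the fitted reference contour at 500 Hz.
Contour value at 500 Hz = TL_500 + deficiency = 55 + 0 = 55
STC = 55


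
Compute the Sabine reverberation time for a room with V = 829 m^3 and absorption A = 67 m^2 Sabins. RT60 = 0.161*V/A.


RT60 = 0.161 * 829 / 67 = 1.9921 s


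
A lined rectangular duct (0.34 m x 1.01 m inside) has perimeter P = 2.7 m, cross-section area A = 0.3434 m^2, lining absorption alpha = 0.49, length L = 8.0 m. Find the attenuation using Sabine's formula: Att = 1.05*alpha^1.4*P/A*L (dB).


alpha^1.4 = 0.49^1.4 = 0.368362
Attenuation rate = 1.05 * alpha^1.4 * P / A
= 1.05 * 0.368362 * 2.7 / 0.3434 = 3.04108 dB/m
Total Att = 3.04108 * 8.0 = 24.329 dB


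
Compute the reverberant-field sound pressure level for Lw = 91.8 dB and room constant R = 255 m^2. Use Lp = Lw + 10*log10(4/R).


4/R = 4/255 = 0.0156863
Lp = 91.8 + 10*log10(0.0156863) = 73.755 dB


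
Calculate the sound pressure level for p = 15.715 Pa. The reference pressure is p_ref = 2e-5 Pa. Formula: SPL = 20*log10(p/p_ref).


p / p_ref = 15.715 / 2e-5 = 785750
SPL = 20 * log10(785750) = 117.91 dB


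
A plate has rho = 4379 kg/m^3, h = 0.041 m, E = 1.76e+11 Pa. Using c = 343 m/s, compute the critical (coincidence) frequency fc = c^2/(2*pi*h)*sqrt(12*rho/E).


12*rho/E = 12*4379/1.76e+11 = 2.98568e-07
sqrt(12*rho/E) = sqrt(2.98568e-07) = 0.000546414
c^2/(2*pi*h) = 343^2/(2*pi*0.041) = 456693
fc = 456693 * 0.000546414 = 249.54 Hz


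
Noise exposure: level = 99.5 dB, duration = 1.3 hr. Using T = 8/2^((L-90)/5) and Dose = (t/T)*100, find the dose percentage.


T_allowed = 8 / 2^((99.5 - 90)/5) = 2.14355 hr
Dose = 1.3 / 2.14355 * 100 = 60.647 %


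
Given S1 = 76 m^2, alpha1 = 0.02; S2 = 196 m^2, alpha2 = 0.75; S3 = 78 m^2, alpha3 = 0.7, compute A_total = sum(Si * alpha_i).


76 * 0.02 = 1.52
196 * 0.75 = 147
78 * 0.7 = 54.6
A_total = 1.52 + 147 + 54.6 = 203.12 m^2


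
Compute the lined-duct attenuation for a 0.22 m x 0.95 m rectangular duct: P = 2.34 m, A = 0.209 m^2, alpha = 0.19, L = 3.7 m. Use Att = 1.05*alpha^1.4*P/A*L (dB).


alpha^1.4 = 0.19^1.4 = 0.0977811
Attenuation rate = 1.05 * alpha^1.4 * P / A
= 1.05 * 0.0977811 * 2.34 / 0.209 = 1.14951 dB/m
Total Att = 1.14951 * 3.7 = 4.2532 dB


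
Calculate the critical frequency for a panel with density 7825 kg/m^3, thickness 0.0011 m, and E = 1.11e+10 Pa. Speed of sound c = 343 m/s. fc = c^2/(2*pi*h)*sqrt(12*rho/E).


12*rho/E = 12*7825/1.11e+10 = 8.45946e-06
sqrt(12*rho/E) = sqrt(8.45946e-06) = 0.00290852
c^2/(2*pi*h) = 343^2/(2*pi*0.0011) = 1.70222e+07
fc = 1.70222e+07 * 0.00290852 = 49509 Hz


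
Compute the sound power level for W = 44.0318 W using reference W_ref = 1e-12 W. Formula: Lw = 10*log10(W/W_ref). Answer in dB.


W / W_ref = 44.0318 / 1e-12 = 4.40318e+13
Lw = 10 * log10(4.40318e+13) = 136.44 dB


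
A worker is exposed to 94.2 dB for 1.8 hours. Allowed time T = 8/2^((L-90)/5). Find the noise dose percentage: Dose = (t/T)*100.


T_allowed = 8 / 2^((94.2 - 90)/5) = 4.46915 hr
Dose = 1.8 / 4.46915 * 100 = 40.276 %


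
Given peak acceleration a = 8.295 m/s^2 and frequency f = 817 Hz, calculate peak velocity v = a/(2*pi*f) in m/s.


omega = 2*pi*f = 2*pi*817 = 5133.36 rad/s
v = a / omega = 8.295 / 5133.36 = 0.0016159 m/s


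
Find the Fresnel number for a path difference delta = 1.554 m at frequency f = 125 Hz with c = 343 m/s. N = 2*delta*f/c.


N = 2*delta*f/c = 2*delta/lambda, where lambda = c/f
lambda = 343 / 125 = 2.744 m
N = 2 * 1.554 / 2.744 = 1.1327


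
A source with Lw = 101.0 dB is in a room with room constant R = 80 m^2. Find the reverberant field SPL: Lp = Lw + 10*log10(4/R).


4/R = 4/80 = 0.05
Lp = 101.0 + 10*log10(0.05) = 87.99 dB


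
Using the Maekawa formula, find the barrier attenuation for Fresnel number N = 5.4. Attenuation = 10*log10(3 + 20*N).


3 + 20*N = 3 + 20*5.4 = 111
Att = 10*log10(111) = 20.453 dB


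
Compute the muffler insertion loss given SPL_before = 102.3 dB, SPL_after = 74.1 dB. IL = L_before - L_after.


Insertion loss = SPL without muffler - SPL with muffler
IL = 102.3 - 74.1 = 28.2 dB


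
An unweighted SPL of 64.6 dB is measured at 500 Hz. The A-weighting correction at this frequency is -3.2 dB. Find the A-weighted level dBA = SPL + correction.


A-weighting table: 500 Hz -> -3.2 dB correction
SPL_A = SPL + correction = 64.6 + (-3.2) = 61.4 dBA


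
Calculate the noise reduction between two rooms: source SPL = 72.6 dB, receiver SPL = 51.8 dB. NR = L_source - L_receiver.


NR = L_source - L_receiver (difference between source and receiving room levels)
NR = 72.6 - 51.8 = 20.8 dB


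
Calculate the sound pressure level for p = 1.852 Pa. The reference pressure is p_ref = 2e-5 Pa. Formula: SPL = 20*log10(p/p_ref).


p / p_ref = 1.852 / 2e-5 = 92600
SPL = 20 * log10(92600) = 99.332 dB


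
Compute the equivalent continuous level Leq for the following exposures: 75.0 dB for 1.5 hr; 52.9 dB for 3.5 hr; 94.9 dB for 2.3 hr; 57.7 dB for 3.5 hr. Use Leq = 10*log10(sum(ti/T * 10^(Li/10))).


T_total = 1.5 + 3.5 + 2.3 + 3.5 = 10.8 hr
(1.5/10.8) * 10^(75.0/10) = 4.39205e+06
(3.5/10.8) * 10^(52.9/10) = 63189.4
(2.3/10.8) * 10^(94.9/10) = 6.58118e+08
(3.5/10.8) * 10^(57.7/10) = 190829
Sum = 4.39205e+06 + 63189.4 + 6.58118e+08 + 190829 = 6.62764e+08
Leq = 10*log10(6.62764e+08) = 88.214 dB


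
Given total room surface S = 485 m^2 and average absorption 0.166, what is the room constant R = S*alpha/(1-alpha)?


R = 485 * 0.166 / (1 - 0.166) = 96.535 m^2


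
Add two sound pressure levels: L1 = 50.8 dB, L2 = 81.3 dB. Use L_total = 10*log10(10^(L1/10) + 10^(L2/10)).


10^(50.8/10) = 120226
10^(81.3/10) = 1.34896e+08
Sum = 120226 + 1.34896e+08 = 1.35016e+08
L_total = 10*log10(1.35016e+08) = 81.304 dB


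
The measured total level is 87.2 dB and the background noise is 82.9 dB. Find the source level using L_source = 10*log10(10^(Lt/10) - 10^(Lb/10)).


10^(87.2/10) = 5.24807e+08
10^(82.9/10) = 1.94984e+08
Difference = 5.24807e+08 - 1.94984e+08 = 3.29823e+08
L_source = 10*log10(3.29823e+08) = 85.183 dB


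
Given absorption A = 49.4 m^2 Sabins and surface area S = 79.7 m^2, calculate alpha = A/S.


Absorption coefficient = absorbed power / incident power
alpha = A / S = 49.4 / 79.7 = 0.61982


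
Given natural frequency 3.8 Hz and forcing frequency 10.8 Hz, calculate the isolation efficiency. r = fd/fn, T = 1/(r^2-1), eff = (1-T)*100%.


r = 10.8 / 3.8 = 2.84211
r^2 - 1 = 2.84211^2 - 1 = 7.07759
T = 1/7.07759 = 0.141291
Efficiency = (1 - 0.141291)*100 = 85.871 %


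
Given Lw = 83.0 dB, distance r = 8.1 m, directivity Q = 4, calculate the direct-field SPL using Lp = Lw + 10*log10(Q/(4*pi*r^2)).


4*pi*r^2 = 4*pi*8.1^2 = 824.48 m^2
Q / (4*pi*r^2) = 4 / 824.48 = 0.00485154
Lp = 83.0 + 10*log10(0.00485154) = 59.859 dB


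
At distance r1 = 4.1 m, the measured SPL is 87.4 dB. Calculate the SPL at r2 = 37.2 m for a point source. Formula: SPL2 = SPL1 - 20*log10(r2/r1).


r2/r1 = 37.2/4.1 = 9.07317
Correction = 20*log10(9.07317) = 19.1552 dB
SPL2 = 87.4 - 19.1552 = 68.245 dB


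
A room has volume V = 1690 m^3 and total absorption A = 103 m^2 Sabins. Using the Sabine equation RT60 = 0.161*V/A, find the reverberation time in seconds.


RT60 = 0.161 * 1690 / 103 = 2.6417 s


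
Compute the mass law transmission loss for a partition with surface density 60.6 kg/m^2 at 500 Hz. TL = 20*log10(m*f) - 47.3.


m * f = 60.6 * 500 = 30300
20*log10(30300) = 89.6289 dB
TL = 89.6289 - 47.3 = 42.329 dB


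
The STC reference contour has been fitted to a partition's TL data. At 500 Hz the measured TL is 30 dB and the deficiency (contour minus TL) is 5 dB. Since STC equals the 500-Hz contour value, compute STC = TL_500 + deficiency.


By ASTM E413, STC = value of the fitted reference contour at 500 Hz.
Contour value at 500 Hz = TL_500 + deficiency = 30 + 5 = 35
STC = 35


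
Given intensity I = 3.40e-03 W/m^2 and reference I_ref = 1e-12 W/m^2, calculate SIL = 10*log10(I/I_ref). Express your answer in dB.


I / I_ref = 3.40e-03 / 1e-12 = 3.4e+09
SIL = 10 * log10(3.4e+09) = 95.315 dB


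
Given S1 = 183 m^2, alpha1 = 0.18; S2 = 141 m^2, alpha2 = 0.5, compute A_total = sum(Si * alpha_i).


183 * 0.18 = 32.94
141 * 0.5 = 70.5
A_total = 32.94 + 70.5 = 103.44 m^2


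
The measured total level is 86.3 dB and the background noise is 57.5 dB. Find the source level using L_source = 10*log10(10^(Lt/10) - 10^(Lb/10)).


10^(86.3/10) = 4.2658e+08
10^(57.5/10) = 562341
Difference = 4.2658e+08 - 562341 = 4.26018e+08
L_source = 10*log10(4.26018e+08) = 86.294 dB


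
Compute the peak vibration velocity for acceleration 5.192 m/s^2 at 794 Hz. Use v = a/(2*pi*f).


omega = 2*pi*f = 2*pi*794 = 4988.85 rad/s
v = a / omega = 5.192 / 4988.85 = 0.0010407 m/s


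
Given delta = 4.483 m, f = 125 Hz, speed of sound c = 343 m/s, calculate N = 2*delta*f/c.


N = 2*delta*f/c = 2*delta/lambda, where lambda = c/f
lambda = 343 / 125 = 2.744 m
N = 2 * 4.483 / 2.744 = 3.2675


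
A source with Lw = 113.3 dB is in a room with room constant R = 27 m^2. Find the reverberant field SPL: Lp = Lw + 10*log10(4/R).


4/R = 4/27 = 0.148148
Lp = 113.3 + 10*log10(0.148148) = 105.01 dB


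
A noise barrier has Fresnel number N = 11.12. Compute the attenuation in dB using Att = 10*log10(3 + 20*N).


3 + 20*N = 3 + 20*11.12 = 225.4
Att = 10*log10(225.4) = 23.53 dB


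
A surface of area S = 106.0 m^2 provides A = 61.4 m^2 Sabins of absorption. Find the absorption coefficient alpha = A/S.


Absorption coefficient = absorbed power / incident power
alpha = A / S = 61.4 / 106.0 = 0.57925


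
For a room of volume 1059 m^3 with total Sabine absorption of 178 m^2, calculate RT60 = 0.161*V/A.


RT60 = 0.161 * 1059 / 178 = 0.95786 s


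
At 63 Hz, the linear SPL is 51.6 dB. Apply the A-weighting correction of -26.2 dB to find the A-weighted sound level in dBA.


A-weighting table: 63 Hz -> -26.2 dB correction
SPL_A = SPL + correction = 51.6 + (-26.2) = 25.4 dBA


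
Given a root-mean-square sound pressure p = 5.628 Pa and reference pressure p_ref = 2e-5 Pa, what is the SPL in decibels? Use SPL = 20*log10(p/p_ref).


p / p_ref = 5.628 / 2e-5 = 281400
SPL = 20 * log10(281400) = 108.99 dB


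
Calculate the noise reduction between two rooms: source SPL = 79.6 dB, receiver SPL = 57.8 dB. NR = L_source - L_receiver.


NR = L_source - L_receiver (difference between source and receiving room levels)
NR = 79.6 - 57.8 = 21.8 dB


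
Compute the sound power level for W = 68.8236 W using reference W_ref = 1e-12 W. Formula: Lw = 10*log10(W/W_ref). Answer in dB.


W / W_ref = 68.8236 / 1e-12 = 6.88236e+13
Lw = 10 * log10(6.88236e+13) = 138.38 dB


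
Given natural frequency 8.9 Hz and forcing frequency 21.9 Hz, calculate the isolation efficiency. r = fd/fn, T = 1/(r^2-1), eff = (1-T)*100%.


r = 21.9 / 8.9 = 2.46067
r^2 - 1 = 2.46067^2 - 1 = 5.0549
T = 1/5.0549 = 0.197828
Efficiency = (1 - 0.197828)*100 = 80.217 %


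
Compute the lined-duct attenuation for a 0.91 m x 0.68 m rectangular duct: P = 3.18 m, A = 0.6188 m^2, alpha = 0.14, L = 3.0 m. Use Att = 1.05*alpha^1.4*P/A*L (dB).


alpha^1.4 = 0.14^1.4 = 0.0637645
Attenuation rate = 1.05 * alpha^1.4 * P / A
= 1.05 * 0.0637645 * 3.18 / 0.6188 = 0.344069 dB/m
Total Att = 0.344069 * 3.0 = 1.0322 dB


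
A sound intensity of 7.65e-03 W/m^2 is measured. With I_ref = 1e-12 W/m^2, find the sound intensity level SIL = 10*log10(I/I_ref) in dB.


I / I_ref = 7.65e-03 / 1e-12 = 7.65e+09
SIL = 10 * log10(7.65e+09) = 98.837 dB


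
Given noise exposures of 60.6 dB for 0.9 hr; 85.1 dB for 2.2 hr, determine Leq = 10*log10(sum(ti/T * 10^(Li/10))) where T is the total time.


T_total = 0.9 + 2.2 = 3.1 hr
(0.9/3.1) * 10^(60.6/10) = 333335
(2.2/3.1) * 10^(85.1/10) = 2.29647e+08
Sum = 333335 + 2.29647e+08 = 2.2998e+08
Leq = 10*log10(2.2998e+08) = 83.617 dB


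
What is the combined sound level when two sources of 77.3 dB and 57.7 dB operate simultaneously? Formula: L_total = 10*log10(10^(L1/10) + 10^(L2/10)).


10^(77.3/10) = 5.37032e+07
10^(57.7/10) = 588844
Sum = 5.37032e+07 + 588844 = 5.4292e+07
L_total = 10*log10(5.4292e+07) = 77.347 dB


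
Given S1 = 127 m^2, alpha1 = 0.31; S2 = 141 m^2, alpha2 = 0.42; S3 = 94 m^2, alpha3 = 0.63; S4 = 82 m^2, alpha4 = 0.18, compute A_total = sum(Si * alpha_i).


127 * 0.31 = 39.37
141 * 0.42 = 59.22
94 * 0.63 = 59.22
82 * 0.18 = 14.76
A_total = 39.37 + 59.22 + 59.22 + 14.76 = 172.57 m^2


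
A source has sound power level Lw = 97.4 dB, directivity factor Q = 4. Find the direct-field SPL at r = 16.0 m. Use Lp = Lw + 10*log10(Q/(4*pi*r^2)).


4*pi*r^2 = 4*pi*16.0^2 = 3216.99 m^2
Q / (4*pi*r^2) = 4 / 3216.99 = 0.0012434
Lp = 97.4 + 10*log10(0.0012434) = 68.346 dB


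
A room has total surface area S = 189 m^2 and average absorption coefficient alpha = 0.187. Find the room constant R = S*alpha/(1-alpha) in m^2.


R = 189 * 0.187 / (1 - 0.187) = 43.472 m^2


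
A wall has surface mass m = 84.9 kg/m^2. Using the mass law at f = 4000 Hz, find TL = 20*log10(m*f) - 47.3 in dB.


m * f = 84.9 * 4000 = 339600
20*log10(339600) = 110.619 dB
TL = 110.619 - 47.3 = 63.319 dB


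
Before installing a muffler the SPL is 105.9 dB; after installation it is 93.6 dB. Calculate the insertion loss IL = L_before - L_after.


Insertion loss = SPL without muffler - SPL with muffler
IL = 105.9 - 93.6 = 12.3 dB


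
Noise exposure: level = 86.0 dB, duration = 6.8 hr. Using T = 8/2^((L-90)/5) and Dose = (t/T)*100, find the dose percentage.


T_allowed = 8 / 2^((86.0 - 90)/5) = 13.9288 hr
Dose = 6.8 / 13.9288 * 100 = 48.82 %


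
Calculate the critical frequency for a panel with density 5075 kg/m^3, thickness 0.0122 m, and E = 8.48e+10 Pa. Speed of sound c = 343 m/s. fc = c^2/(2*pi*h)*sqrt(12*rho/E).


12*rho/E = 12*5075/8.48e+10 = 7.1816e-07
sqrt(12*rho/E) = sqrt(7.1816e-07) = 0.000847443
c^2/(2*pi*h) = 343^2/(2*pi*0.0122) = 1.53479e+06
fc = 1.53479e+06 * 0.000847443 = 1300.6 Hz


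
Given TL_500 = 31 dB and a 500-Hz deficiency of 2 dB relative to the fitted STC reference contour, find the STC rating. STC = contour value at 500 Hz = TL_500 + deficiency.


By ASTM E413, STC = value of the fitted reference contour at 500 Hz.
Contour value at 500 Hz = TL_500 + deficiency = 31 + 2 = 33
STC = 33


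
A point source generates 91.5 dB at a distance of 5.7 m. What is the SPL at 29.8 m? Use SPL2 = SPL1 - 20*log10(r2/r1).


r2/r1 = 29.8/5.7 = 5.22807
Correction = 20*log10(5.22807) = 14.3668 dB
SPL2 = 91.5 - 14.3668 = 77.133 dB


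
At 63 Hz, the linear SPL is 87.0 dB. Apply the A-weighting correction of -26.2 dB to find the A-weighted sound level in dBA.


A-weighting table: 63 Hz -> -26.2 dB correction
SPL_A = SPL + correction = 87.0 + (-26.2) = 60.8 dBA


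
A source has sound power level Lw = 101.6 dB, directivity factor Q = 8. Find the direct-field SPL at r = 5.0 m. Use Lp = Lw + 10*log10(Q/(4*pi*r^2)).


4*pi*r^2 = 4*pi*5.0^2 = 314.159 m^2
Q / (4*pi*r^2) = 8 / 314.159 = 0.0254648
Lp = 101.6 + 10*log10(0.0254648) = 85.659 dB


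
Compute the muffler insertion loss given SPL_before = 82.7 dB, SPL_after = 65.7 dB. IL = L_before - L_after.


Insertion loss = SPL without muffler - SPL with muffler
IL = 82.7 - 65.7 = 17 dB


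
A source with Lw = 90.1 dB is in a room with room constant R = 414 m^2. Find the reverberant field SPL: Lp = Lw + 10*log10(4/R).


4/R = 4/414 = 0.00966184
Lp = 90.1 + 10*log10(0.00966184) = 69.951 dB


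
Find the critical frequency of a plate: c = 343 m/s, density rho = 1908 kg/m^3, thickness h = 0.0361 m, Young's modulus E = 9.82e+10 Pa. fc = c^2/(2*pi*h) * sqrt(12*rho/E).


12*rho/E = 12*1908/9.82e+10 = 2.33157e-07
sqrt(12*rho/E) = sqrt(2.33157e-07) = 0.000482863
c^2/(2*pi*h) = 343^2/(2*pi*0.0361) = 518682
fc = 518682 * 0.000482863 = 250.45 Hz


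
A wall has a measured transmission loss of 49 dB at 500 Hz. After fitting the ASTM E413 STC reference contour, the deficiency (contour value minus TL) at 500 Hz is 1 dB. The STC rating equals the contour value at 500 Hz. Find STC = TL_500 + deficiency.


By ASTM E413, STC = value of the fitted reference contour at 500 Hz.
Contour value at 500 Hz = TL_500 + deficiency = 49 + 1 = 50
STC = 50


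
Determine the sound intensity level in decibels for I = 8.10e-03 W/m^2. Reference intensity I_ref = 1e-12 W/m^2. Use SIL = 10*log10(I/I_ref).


I / I_ref = 8.10e-03 / 1e-12 = 8.1e+09
SIL = 10 * log10(8.1e+09) = 99.085 dB


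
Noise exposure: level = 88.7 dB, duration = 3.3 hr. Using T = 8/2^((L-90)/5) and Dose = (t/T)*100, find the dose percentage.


T_allowed = 8 / 2^((88.7 - 90)/5) = 9.57983 hr
Dose = 3.3 / 9.57983 * 100 = 34.447 %


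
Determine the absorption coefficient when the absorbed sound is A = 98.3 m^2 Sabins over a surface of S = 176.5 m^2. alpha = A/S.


Absorption coefficient = absorbed power / incident power
alpha = A / S = 98.3 / 176.5 = 0.55694


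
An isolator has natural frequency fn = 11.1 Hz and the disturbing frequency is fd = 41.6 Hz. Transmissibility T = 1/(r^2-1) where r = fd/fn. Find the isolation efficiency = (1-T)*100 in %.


r = 41.6 / 11.1 = 3.74775
r^2 - 1 = 3.74775^2 - 1 = 13.0456
T = 1/13.0456 = 0.0766542
Efficiency = (1 - 0.0766542)*100 = 92.335 %


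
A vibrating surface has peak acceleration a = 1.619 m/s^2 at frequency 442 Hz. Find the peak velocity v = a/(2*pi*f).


omega = 2*pi*f = 2*pi*442 = 2777.17 rad/s
v = a / omega = 1.619 / 2777.17 = 0.00058297 m/s


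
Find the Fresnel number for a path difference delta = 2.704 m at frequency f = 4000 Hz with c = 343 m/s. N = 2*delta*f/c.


N = 2*delta*f/c = 2*delta/lambda, where lambda = c/f
lambda = 343 / 4000 = 0.08575 m
N = 2 * 2.704 / 0.08575 = 63.067


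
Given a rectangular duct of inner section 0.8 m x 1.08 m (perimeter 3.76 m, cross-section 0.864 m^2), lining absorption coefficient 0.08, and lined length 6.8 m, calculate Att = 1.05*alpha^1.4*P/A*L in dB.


alpha^1.4 = 0.08^1.4 = 0.029129
Attenuation rate = 1.05 * alpha^1.4 * P / A
= 1.05 * 0.029129 * 3.76 / 0.864 = 0.133103 dB/m
Total Att = 0.133103 * 6.8 = 0.9051 dB


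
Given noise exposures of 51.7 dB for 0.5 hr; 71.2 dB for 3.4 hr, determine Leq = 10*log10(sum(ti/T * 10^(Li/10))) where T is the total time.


T_total = 0.5 + 3.4 = 3.9 hr
(0.5/3.9) * 10^(51.7/10) = 18962.9
(3.4/3.9) * 10^(71.2/10) = 1.14925e+07
Sum = 18962.9 + 1.14925e+07 = 1.15115e+07
Leq = 10*log10(1.15115e+07) = 70.611 dB


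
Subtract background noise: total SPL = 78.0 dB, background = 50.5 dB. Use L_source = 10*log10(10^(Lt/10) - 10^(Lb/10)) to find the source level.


10^(78.0/10) = 6.30957e+07
10^(50.5/10) = 112202
Difference = 6.30957e+07 - 112202 = 6.29835e+07
L_source = 10*log10(6.29835e+07) = 77.992 dB


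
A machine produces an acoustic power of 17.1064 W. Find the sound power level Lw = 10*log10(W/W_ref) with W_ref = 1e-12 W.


W / W_ref = 17.1064 / 1e-12 = 1.71064e+13
Lw = 10 * log10(1.71064e+13) = 132.33 dB


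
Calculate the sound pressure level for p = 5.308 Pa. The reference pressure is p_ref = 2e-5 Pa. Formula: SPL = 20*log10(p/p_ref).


p / p_ref = 5.308 / 2e-5 = 265400
SPL = 20 * log10(265400) = 108.48 dB


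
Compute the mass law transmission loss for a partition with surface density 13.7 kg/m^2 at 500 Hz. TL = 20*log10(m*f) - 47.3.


m * f = 13.7 * 500 = 6850
20*log10(6850) = 76.7138 dB
TL = 76.7138 - 47.3 = 29.414 dB


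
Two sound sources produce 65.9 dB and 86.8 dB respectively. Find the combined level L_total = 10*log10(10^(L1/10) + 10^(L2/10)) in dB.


10^(65.9/10) = 3.89045e+06
10^(86.8/10) = 4.7863e+08
Sum = 3.89045e+06 + 4.7863e+08 = 4.8252e+08
L_total = 10*log10(4.8252e+08) = 86.835 dB


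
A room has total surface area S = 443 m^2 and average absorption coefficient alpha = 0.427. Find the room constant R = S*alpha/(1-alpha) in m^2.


R = 443 * 0.427 / (1 - 0.427) = 330.12 m^2


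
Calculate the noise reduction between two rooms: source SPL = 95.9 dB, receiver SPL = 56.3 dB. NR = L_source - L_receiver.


NR = L_source - L_receiver (difference between source and receiving room levels)
NR = 95.9 - 56.3 = 39.6 dB


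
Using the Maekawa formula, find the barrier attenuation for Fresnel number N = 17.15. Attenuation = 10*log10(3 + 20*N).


3 + 20*N = 3 + 20*17.15 = 346
Att = 10*log10(346) = 25.391 dB


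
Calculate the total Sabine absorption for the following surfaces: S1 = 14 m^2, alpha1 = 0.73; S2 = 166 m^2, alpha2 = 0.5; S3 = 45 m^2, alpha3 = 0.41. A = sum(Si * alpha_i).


14 * 0.73 = 10.22
166 * 0.5 = 83
45 * 0.41 = 18.45
A_total = 10.22 + 83 + 18.45 = 111.67 m^2


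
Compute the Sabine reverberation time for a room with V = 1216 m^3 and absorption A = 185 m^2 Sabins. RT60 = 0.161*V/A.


RT60 = 0.161 * 1216 / 185 = 1.0582 s


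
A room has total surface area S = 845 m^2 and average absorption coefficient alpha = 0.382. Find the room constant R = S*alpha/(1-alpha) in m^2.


R = 845 * 0.382 / (1 - 0.382) = 522.31 m^2


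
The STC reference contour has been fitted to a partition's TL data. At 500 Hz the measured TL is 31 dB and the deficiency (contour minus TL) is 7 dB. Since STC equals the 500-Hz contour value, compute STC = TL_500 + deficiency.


By ASTM E413, STC = value of the fitted reference contour at 500 Hz.
Contour value at 500 Hz = TL_500 + deficiency = 31 + 7 = 38
STC = 38


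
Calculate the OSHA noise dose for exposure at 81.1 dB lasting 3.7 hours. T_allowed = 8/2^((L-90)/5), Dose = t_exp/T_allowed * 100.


T_allowed = 8 / 2^((81.1 - 90)/5) = 27.4741 hr
Dose = 3.7 / 27.4741 * 100 = 13.467 %


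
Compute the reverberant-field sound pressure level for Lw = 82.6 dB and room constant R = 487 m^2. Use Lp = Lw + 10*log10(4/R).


4/R = 4/487 = 0.00821355
Lp = 82.6 + 10*log10(0.00821355) = 61.745 dB


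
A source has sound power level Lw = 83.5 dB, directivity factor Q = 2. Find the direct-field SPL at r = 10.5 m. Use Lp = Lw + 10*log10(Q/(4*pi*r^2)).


4*pi*r^2 = 4*pi*10.5^2 = 1385.44 m^2
Q / (4*pi*r^2) = 2 / 1385.44 = 0.00144358
Lp = 83.5 + 10*log10(0.00144358) = 55.094 dB


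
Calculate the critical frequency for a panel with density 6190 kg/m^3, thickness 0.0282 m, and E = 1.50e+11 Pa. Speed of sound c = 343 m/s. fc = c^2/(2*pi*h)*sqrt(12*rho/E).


12*rho/E = 12*6190/1.50e+11 = 4.952e-07
sqrt(12*rho/E) = sqrt(4.952e-07) = 0.000703704
c^2/(2*pi*h) = 343^2/(2*pi*0.0282) = 663987
fc = 663987 * 0.000703704 = 467.25 Hz


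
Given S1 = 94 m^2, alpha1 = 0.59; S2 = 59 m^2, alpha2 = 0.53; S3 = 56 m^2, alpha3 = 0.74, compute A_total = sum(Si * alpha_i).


94 * 0.59 = 55.46
59 * 0.53 = 31.27
56 * 0.74 = 41.44
A_total = 55.46 + 31.27 + 41.44 = 128.17 m^2


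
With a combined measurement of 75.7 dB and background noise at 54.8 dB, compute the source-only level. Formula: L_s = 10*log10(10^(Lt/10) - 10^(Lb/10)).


10^(75.7/10) = 3.71535e+07
10^(54.8/10) = 301995
Difference = 3.71535e+07 - 301995 = 3.68515e+07
L_source = 10*log10(3.68515e+07) = 75.665 dB


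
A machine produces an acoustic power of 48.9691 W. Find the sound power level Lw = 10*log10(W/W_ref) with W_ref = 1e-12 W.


W / W_ref = 48.9691 / 1e-12 = 4.89691e+13
Lw = 10 * log10(4.89691e+13) = 136.9 dB


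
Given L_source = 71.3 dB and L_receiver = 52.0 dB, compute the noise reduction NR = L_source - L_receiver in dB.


NR = L_source - L_receiver (difference between source and receiving room levels)
NR = 71.3 - 52.0 = 19.3 dB


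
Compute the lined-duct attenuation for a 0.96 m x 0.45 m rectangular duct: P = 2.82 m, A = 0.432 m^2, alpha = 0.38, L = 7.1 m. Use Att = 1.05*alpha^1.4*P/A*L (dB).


alpha^1.4 = 0.38^1.4 = 0.258046
Attenuation rate = 1.05 * alpha^1.4 * P / A
= 1.05 * 0.258046 * 2.82 / 0.432 = 1.76869 dB/m
Total Att = 1.76869 * 7.1 = 12.558 dB


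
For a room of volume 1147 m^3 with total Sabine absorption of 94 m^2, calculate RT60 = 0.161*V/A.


RT60 = 0.161 * 1147 / 94 = 1.9645 s


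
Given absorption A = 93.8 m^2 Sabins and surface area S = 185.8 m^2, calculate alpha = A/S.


Absorption coefficient = absorbed power / incident power
alpha = A / S = 93.8 / 185.8 = 0.50484


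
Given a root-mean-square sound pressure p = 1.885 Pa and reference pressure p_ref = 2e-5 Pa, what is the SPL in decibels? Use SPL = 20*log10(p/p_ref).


p / p_ref = 1.885 / 2e-5 = 94250
SPL = 20 * log10(94250) = 99.486 dB


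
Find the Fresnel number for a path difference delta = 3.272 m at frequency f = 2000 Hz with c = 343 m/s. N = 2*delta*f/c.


N = 2*delta*f/c = 2*delta/lambda, where lambda = c/f
lambda = 343 / 2000 = 0.1715 m
N = 2 * 3.272 / 0.1715 = 38.157


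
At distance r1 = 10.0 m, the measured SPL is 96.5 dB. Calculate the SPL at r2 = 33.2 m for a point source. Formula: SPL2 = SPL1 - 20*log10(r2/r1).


r2/r1 = 33.2/10.0 = 3.32
Correction = 20*log10(3.32) = 10.4228 dB
SPL2 = 96.5 - 10.4228 = 86.077 dB


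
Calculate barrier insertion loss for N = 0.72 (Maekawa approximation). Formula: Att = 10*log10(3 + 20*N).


3 + 20*N = 3 + 20*0.72 = 17.4
Att = 10*log10(17.4) = 12.405 dB


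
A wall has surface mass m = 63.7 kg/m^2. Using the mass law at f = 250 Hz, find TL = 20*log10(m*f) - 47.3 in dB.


m * f = 63.7 * 250 = 15925
20*log10(15925) = 84.0416 dB
TL = 84.0416 - 47.3 = 36.742 dB


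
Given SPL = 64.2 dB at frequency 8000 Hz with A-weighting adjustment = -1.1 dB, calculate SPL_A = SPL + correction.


A-weighting table: 8000 Hz -> -1.1 dB correction
SPL_A = SPL + correction = 64.2 + (-1.1) = 63.1 dBA


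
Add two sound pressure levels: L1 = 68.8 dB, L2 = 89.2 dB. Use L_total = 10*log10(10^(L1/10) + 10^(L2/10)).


10^(68.8/10) = 7.58578e+06
10^(89.2/10) = 8.31764e+08
Sum = 7.58578e+06 + 8.31764e+08 = 8.3935e+08
L_total = 10*log10(8.3935e+08) = 89.239 dB


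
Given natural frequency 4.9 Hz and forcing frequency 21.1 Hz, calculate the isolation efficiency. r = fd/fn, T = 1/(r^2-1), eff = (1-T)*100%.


r = 21.1 / 4.9 = 4.30612
r^2 - 1 = 4.30612^2 - 1 = 17.5427
T = 1/17.5427 = 0.0570038
Efficiency = (1 - 0.0570038)*100 = 94.3 %


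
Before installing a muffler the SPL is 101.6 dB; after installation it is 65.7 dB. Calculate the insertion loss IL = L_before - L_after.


Insertion loss = SPL without muffler - SPL with muffler
IL = 101.6 - 65.7 = 35.9 dB


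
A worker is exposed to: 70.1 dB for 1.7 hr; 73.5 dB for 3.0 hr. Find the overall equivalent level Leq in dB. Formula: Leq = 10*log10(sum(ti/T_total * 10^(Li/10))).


T_total = 1.7 + 3.0 = 4.7 hr
(1.7/4.7) * 10^(70.1/10) = 3.70127e+06
(3.0/4.7) * 10^(73.5/10) = 1.42897e+07
Sum = 3.70127e+06 + 1.42897e+07 = 1.7991e+07
Leq = 10*log10(1.7991e+07) = 72.551 dB


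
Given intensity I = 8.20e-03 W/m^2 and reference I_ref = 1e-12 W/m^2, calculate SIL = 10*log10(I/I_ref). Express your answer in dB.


I / I_ref = 8.20e-03 / 1e-12 = 8.2e+09
SIL = 10 * log10(8.2e+09) = 99.138 dB


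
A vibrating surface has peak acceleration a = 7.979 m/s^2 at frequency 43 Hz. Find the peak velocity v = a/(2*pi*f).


omega = 2*pi*f = 2*pi*43 = 270.177 rad/s
v = a / omega = 7.979 / 270.177 = 0.029532 m/s


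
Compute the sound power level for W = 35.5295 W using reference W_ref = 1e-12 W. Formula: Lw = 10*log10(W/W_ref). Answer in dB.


W / W_ref = 35.5295 / 1e-12 = 3.55295e+13
Lw = 10 * log10(3.55295e+13) = 135.51 dB


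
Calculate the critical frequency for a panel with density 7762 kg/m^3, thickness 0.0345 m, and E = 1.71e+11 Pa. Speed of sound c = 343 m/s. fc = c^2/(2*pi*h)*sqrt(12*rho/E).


12*rho/E = 12*7762/1.71e+11 = 5.44702e-07
sqrt(12*rho/E) = sqrt(5.44702e-07) = 0.000738039
c^2/(2*pi*h) = 343^2/(2*pi*0.0345) = 542737
fc = 542737 * 0.000738039 = 400.56 Hz


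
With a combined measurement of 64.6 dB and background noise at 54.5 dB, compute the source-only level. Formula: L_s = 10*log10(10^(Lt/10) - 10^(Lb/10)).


10^(64.6/10) = 2.88403e+06
10^(54.5/10) = 281838
Difference = 2.88403e+06 - 281838 = 2.60219e+06
L_source = 10*log10(2.60219e+06) = 64.153 dB


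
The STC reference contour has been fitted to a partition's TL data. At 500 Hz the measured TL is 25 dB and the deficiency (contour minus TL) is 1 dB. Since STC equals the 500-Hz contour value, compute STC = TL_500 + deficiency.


By ASTM E413, STC = value of the fitted reference contour at 500 Hz.
Contour value at 500 Hz = TL_500 + deficiency = 25 + 1 = 26
STC = 26


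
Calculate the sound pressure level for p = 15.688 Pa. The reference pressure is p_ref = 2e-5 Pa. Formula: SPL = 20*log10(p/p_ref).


p / p_ref = 15.688 / 2e-5 = 784400
SPL = 20 * log10(784400) = 117.89 dB


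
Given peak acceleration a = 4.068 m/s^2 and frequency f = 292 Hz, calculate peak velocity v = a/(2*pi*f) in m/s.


omega = 2*pi*f = 2*pi*292 = 1834.69 rad/s
v = a / omega = 4.068 / 1834.69 = 0.0022173 m/s


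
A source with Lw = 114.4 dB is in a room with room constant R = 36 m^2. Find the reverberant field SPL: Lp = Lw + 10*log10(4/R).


4/R = 4/36 = 0.111111
Lp = 114.4 + 10*log10(0.111111) = 104.86 dB


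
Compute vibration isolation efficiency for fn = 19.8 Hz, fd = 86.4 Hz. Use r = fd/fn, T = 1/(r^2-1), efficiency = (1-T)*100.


r = 86.4 / 19.8 = 4.36364
r^2 - 1 = 4.36364^2 - 1 = 18.0414
T = 1/18.0414 = 0.0554281
Efficiency = (1 - 0.0554281)*100 = 94.457 %


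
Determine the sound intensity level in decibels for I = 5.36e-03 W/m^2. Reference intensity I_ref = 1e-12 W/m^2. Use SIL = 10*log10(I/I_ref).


I / I_ref = 5.36e-03 / 1e-12 = 5.36e+09
SIL = 10 * log10(5.36e+09) = 97.292 dB


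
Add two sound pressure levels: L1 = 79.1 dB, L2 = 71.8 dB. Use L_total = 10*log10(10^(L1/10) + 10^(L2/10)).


10^(79.1/10) = 8.12831e+07
10^(71.8/10) = 1.51356e+07
Sum = 8.12831e+07 + 1.51356e+07 = 9.64187e+07
L_total = 10*log10(9.64187e+07) = 79.842 dB


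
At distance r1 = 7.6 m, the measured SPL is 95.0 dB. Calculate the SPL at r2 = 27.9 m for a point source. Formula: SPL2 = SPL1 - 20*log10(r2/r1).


r2/r1 = 27.9/7.6 = 3.67105
Correction = 20*log10(3.67105) = 11.2958 dB
SPL2 = 95.0 - 11.2958 = 83.704 dB


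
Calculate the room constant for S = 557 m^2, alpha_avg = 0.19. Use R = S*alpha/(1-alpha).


R = 557 * 0.19 / (1 - 0.19) = 130.65 m^2


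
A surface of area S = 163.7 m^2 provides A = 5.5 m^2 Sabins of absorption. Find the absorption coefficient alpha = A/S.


Absorption coefficient = absorbed power / incident power
alpha = A / S = 5.5 / 163.7 = 0.033598


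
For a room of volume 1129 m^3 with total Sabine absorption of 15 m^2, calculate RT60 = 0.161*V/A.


RT60 = 0.161 * 1129 / 15 = 12.118 s


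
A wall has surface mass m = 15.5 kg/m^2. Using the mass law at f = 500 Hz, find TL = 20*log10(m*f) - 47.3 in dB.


m * f = 15.5 * 500 = 7750
20*log10(7750) = 77.786 dB
TL = 77.786 - 47.3 = 30.486 dB


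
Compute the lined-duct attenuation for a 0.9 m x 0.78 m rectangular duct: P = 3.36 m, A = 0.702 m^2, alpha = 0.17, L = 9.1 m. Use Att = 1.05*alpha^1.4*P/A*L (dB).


alpha^1.4 = 0.17^1.4 = 0.0836813
Attenuation rate = 1.05 * alpha^1.4 * P / A
= 1.05 * 0.0836813 * 3.36 / 0.702 = 0.420552 dB/m
Total Att = 0.420552 * 9.1 = 3.827 dB


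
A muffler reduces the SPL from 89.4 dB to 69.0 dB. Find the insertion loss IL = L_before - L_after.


Insertion loss = SPL without muffler - SPL with muffler
IL = 89.4 - 69.0 = 20.4 dB


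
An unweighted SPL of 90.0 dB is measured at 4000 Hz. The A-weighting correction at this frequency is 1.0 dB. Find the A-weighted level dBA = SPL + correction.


A-weighting table: 4000 Hz -> 1.0 dB correction
SPL_A = SPL + correction = 90.0 + (1.0) = 91 dBA


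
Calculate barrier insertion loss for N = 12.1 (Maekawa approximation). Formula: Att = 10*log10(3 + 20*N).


3 + 20*N = 3 + 20*12.1 = 245
Att = 10*log10(245) = 23.892 dB
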